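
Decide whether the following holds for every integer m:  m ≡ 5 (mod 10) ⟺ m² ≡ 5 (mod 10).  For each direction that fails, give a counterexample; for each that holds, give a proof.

(⟹) Suppose m ≡ 5 (mod 10). Write m = 10j + 5. Then (10j + 5)² = 100j² + 100j + 25 = 10(10j² + 10j + 2) + 5, so m² ≡ 5 (mod 10).

(⟸) Conversely, suppose m² ≡ 5 (mod 10). The only residue r in {0, …, 9} with r² ≡ 5 (mod 10) is r = 5, so m ≡ 5 (mod 10).

The biconditional holds.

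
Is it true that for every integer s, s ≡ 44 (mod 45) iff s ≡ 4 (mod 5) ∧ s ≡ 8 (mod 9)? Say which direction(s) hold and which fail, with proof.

(⟹) Suppose s ≡ 44 (mod 45); write s = 45j + 44. Since 5 ∣ 45, reducing mod 5 gives s ≡ 44 ≡ 4 (mod 5); since 9 ∣ 45, reducing mod 9 gives s ≡ 44 ≡ 8 (mod 9).

(⟸) Conversely, if s ≡ 4 (mod 5) and s ≡ 8 (mod 9), then by the Chinese remainder theorem s ≡ 44 (mod 45). This is exactly s ≡ 44 (mod 45).

Both directions hold; the statement is true.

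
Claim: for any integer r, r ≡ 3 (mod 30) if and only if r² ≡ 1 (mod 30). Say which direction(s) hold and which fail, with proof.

(⇒) This fails: take r = 3. Then 3 ≡ 3 (mod 30), but 3² = 9 ≡ 9 (mod 30), not 1.

(⇐) This fails: take r = 1. Then 1² = 1 ≡ 1 (mod 30), yet 1 ≡ 1 (mod 30), not 3.

Neither implication holds.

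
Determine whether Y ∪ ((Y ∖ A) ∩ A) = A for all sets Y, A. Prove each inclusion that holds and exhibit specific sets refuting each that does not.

(⟹) This inclusion fails. Take Y = {1}, A = ∅; then 1 ∈ Y ∪ ((Y ∖ A) ∩ A) but 1 ∉ A.

(⟸) This inclusion fails. Take Y = ∅, A = {1}; then 1 ∈ A but 1 ∉ Y ∪ ((Y ∖ A) ∩ A).

Both inclusions fail.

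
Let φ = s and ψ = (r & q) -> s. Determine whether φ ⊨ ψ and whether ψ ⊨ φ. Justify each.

Only the forward implication holds.

(→) Assume the antecedent. If r is true, the antecedent forces (r = T, s = T, q = F) or (r = T, s = T, q = T), and (r & q) -> s holds there. If r is false, (r & q) -> s reduces to true regardless of the other variables. Either way (r & q) -> s holds.

(←) This fails. Under r = F, s = F, q = F, the left side is false but the right side is true.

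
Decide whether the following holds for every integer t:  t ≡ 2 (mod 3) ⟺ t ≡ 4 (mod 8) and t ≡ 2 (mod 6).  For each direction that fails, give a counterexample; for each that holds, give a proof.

The forward direction fails; the converse holds.

Converse. If t ≡ 4 (mod 8) and t ≡ 2 (mod 6), then by the Chinese remainder theorem t ≡ 20 (mod 24). Since 20 ≡ 2 (mod 3) and 3 ∣ 24, we get t ≡ 2 (mod 3).

Forward direction. This fails: t = 2 gives 2 ≡ 2 (mod 3) but 2 ≡ 2 (mod 8), so the conjunction on the right does not hold.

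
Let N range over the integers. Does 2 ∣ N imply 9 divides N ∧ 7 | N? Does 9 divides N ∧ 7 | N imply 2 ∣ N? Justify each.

Forward direction. This fails: take N = 2. Certainly 2 ∣ 2, but 9 ∤ 2.

Converse. This fails: take N = 63. Both 9 ∣ 63 and 7 ∣ 63, yet 63 is not a multiple of 2 (since 63 = 31·2 + 1), so 2 ∤ 63.

Neither implication holds.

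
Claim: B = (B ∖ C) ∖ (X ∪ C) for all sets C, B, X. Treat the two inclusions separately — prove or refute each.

(⟹) This inclusion fails. Take C = {1}, B = {1}, X = ∅; then 1 ∈ B but 1 ∉ (B ∖ C) ∖ (X ∪ C).

(⟸) Let x ∈ (B ∖ C) ∖ (X ∪ C). Then x ∈ B and x ∉ C, X, from which x ∈ B.

Only the reverse inclusion holds.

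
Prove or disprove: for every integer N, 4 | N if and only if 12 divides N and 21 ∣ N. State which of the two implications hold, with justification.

Not equivalent: only (⇐) holds.

[⇐] Suppose 12 ∣ N and 21 ∣ N. Any common multiple of 12 and 21 is a multiple of their lcm; here lcm(12, 21) = 12·21/gcd(12, 21) = 252/3 = 84, so 84 ∣ N. Since 4 ∣ 84, it follows that 4 ∣ N.

[⇒] This fails: take N = 4. Certainly 4 ∣ 4, but 12 ∤ 4.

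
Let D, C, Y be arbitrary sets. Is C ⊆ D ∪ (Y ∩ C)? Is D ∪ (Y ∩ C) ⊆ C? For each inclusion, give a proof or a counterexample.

(⊆) fails and (⊇) fails.

Forward inclusion. This inclusion fails. Take D = ∅, C = {1}, Y = ∅; then 1 ∈ C but 1 ∉ D ∪ (Y ∩ C).

Reverse inclusion. This inclusion fails. Take D = {1}, C = ∅, Y = ∅; then 1 ∈ D ∪ (Y ∩ C) but 1 ∉ C.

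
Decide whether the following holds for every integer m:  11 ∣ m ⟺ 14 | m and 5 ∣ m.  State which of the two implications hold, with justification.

(→) This fails: take m = 11. Certainly 11 ∣ 11, but 14 ∤ 11.

(←) This fails: take m = 70. Both 14 ∣ 70 and 5 ∣ 70, yet 70 is not a multiple of 11 (since 70 = 6·11 + 4), so 11 ∤ 70.

Both directions fail.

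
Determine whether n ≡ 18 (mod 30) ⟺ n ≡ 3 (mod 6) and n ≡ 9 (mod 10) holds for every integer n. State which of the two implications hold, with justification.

[⇒] This fails: n = 18 gives 18 ≡ 18 (mod 30) but 18 ≡ 0 (mod 6), so the conjunction on the right does not hold.

[⇐] This fails: n = 9 satisfies both congruences on the right (9 ≡ 3 mod 6 and 9 ≡ 9 mod 10) yet 9 ≡ 9 (mod 30), not 18.

Neither direction holds.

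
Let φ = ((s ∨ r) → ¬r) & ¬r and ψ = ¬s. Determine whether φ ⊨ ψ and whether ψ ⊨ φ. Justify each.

Neither direction holds.

(→) This fails. Under s = T, r = F, the left side is true but the right side is false.

(←) This fails. Under s = F, r = T, the left side is false but the right side is true.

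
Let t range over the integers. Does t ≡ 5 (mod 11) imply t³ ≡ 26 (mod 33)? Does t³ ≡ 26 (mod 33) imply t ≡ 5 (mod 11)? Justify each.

[⇒] This fails: take t = 16. Then 16 ≡ 5 (mod 11), but 16³ = 4096 ≡ 4 (mod 33), not 26.

[⇐] Conversely, the residues r modulo 33 with r³ ≡ 26 (mod 33) are exactly {5}, and each is ≡ 5 (mod 11).

The forward direction fails; the converse holds.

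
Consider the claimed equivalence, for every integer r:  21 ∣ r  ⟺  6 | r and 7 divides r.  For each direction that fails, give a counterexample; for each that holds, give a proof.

(⟹) This fails: take r = 21. Certainly 21 ∣ 21, but 6 ∤ 21.

(⟸) Suppose 6 ∣ r and 7 ∣ r. Any common multiple of 6 and 7 is a multiple of their lcm; here gcd(6, 7) = 1, so lcm(6, 7) = 6·7 = 42, so 42 ∣ r. Since 21 ∣ 42, it follows that 21 ∣ r.

Not equivalent: only (⇐) holds.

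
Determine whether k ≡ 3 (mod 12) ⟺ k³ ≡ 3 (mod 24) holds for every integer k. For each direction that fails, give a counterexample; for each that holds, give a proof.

The forward direction fails; the converse holds.

[⇒] This fails: take k = 15. Then 15 ≡ 3 (mod 12), but 15³ = 3375 ≡ 15 (mod 24), not 3.

[⇐] Conversely, the residues r modulo 24 with r³ ≡ 3 (mod 24) are exactly {3}, and each is ≡ 3 (mod 12).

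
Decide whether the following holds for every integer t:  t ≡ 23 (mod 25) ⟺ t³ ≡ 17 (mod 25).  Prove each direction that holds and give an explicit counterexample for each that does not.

Equivalent; both directions hold.

(→) Suppose t ≡ 23 (mod 25). Write t = 25j + 23. Then (25j + 23)³ = 15625j³ + 43125j² + 39675j + 12167 = 25(625j³ + 1725j² + 1587j + 486) + 17, so t³ ≡ 17 (mod 25).

(←) Conversely, suppose t³ ≡ 17 (mod 25). The only residue r in {0, …, 24} with r³ ≡ 17 (mod 25) is r = 23, so t ≡ 23 (mod 25).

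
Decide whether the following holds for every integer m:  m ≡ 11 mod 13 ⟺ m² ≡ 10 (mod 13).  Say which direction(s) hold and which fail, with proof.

[⇒] This fails: take m = 11. Then 11 ≡ 11 (mod 13), but 11² = 121 ≡ 4 (mod 13), not 10.

[⇐] This fails: take m = 6. Then 6² = 36 ≡ 10 (mod 13), yet 6 ≡ 6 (mod 13), not 11.

(⇒) fails and (⇐) fails.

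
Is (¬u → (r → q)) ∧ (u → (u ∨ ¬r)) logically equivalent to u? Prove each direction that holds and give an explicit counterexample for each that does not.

(⇒) fails; (⇐) holds.

(⇒) This fails. Under u = F, q = F, r = F, the left side is true but the right side is false.

(⇐) Assume the antecedent. If u is true, the consequent reduces to true regardless of the other variables. If u is false, the antecedent cannot hold. Either way the consequent holds.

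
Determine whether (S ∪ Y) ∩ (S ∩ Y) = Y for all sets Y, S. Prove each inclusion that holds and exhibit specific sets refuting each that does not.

(⟹) Let x ∈ (S ∪ Y) ∩ (S ∩ Y). Then x ∈ Y ∩ S, from which x ∈ Y.

(⟸) This inclusion fails. Take Y = {1}, S = ∅; then 1 ∈ Y but 1 ∉ (S ∪ Y) ∩ (S ∩ Y).

The sets are not equal: only the forward inclusion holds.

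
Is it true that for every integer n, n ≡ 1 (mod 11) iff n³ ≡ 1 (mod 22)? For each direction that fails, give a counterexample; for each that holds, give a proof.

The forward direction fails; the converse holds.

[⇒] This fails: take n = 12. Then 12 ≡ 1 (mod 11), but 12³ = 1728 ≡ 12 (mod 22), not 1.

[⇐] Conversely, the residues r modulo 22 with r³ ≡ 1 (mod 22) are exactly {1}, and each is ≡ 1 (mod 11).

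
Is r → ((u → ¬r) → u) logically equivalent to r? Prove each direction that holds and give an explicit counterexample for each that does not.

Forward direction. This fails. Under r = F, u = F, the left side is true but the right side is false.

Converse. This fails. Under r = T, u = F, the left side is false but the right side is true.

Both directions fail.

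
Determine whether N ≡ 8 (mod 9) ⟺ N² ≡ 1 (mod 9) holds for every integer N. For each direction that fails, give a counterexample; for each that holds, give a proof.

The forward direction holds; the converse fails.

(←) This fails: take N = 1. Then 1² = 1 ≡ 1 (mod 9), yet 1 ≡ 1 (mod 9), not 8.

(→) Suppose N ≡ 8 (mod 9). Write N = 9j + 8. Then (9j + 8)² = 81j² + 144j + 64 = 9(9j² + 16j + 7) + 1, so N² ≡ 1 (mod 9).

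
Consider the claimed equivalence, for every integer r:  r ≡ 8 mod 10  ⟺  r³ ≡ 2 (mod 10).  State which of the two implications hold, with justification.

The biconditional holds.

Forward direction. Suppose r ≡ 8 mod 10. Write r = 10j + 8. Then (10j + 8)³ = 1000j³ + 2400j² + 1920j + 512 = 10(100j³ + 240j² + 192j + 51) + 2, so r³ ≡ 2 (mod 10).

Converse. Suppose r³ ≡ 2 (mod 10). The only residue r in {0, …, 9} with r³ ≡ 2 (mod 10) is r = 8, so r ≡ 8 (mod 10).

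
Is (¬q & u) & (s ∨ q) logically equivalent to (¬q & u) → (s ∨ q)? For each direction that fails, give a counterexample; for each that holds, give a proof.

Only the forward implication holds.

Converse. This fails. Under s = F, u = F, q = F, the left side is false but the right side is true.

Forward direction. Assume the antecedent. If s is true, (¬q & u) → (s ∨ q) reduces to true regardless of the other variables. If s is false, the antecedent cannot hold. Either way (¬q & u) → (s ∨ q) holds.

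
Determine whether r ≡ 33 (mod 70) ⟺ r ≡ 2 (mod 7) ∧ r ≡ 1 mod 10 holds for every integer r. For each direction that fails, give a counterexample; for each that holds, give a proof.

(⟹) This fails: r = 33 gives 33 ≡ 33 (mod 70) but 33 ≡ 5 (mod 7), so the conjunction on the right does not hold.

(⟸) This fails: r = 51 satisfies both congruences on the right (51 ≡ 2 mod 7 and 51 ≡ 1 mod 10) yet 51 ≡ 51 (mod 70), not 33.

Both directions fail.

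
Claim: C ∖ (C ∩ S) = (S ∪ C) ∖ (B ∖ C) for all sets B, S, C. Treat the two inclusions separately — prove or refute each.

Only the forward inclusion holds.

(⊆) Let x ∈ C ∖ (C ∩ S). Then either x ∈ C and x ∉ B, S; or x ∈ B ∩ C and x ∉ S. In each case x ∈ (S ∪ C) ∖ (B ∖ C), so C ∖ (C ∩ S) ⊆ (S ∪ C) ∖ (B ∖ C).

(⊇) This inclusion fails. Take B = ∅, S = {1}, C = ∅; then 1 ∈ (S ∪ C) ∖ (B ∖ C) but 1 ∉ C ∖ (C ∩ S).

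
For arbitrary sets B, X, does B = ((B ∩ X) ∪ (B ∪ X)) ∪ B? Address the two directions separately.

The sets are not equal: only the forward inclusion holds.

Reverse inclusion. This inclusion fails. Take B = ∅, X = {1}; then 1 ∈ ((B ∩ X) ∪ (B ∪ X)) ∪ B but 1 ∉ B.

Forward inclusion. Let x ∈ B. Then either x ∈ B and x ∉ X; or x ∈ B ∩ X. In each case x ∈ ((B ∩ X) ∪ (B ∪ X)) ∪ B, so B ⊆ ((B ∩ X) ∪ (B ∪ X)) ∪ B.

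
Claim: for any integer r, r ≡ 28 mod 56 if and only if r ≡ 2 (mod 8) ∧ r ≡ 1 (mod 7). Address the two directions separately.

(→) This fails: r = 28 gives 28 ≡ 28 (mod 56) but 28 ≡ 4 (mod 8), so the conjunction on the right does not hold.

(←) This fails: r = 50 satisfies both congruences on the right (50 ≡ 2 mod 8 and 50 ≡ 1 mod 7) yet 50 ≡ 50 (mod 56), not 28.

Neither direction holds.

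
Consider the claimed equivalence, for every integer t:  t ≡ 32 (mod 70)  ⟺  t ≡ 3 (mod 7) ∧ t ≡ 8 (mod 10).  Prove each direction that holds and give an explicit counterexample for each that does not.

(⟹) This fails: t = 32 gives 32 ≡ 32 (mod 70) but 32 ≡ 4 (mod 7), so the conjunction on the right does not hold.

(⟸) This fails: t = 38 satisfies both congruences on the right (38 ≡ 3 mod 7 and 38 ≡ 8 mod 10) yet 38 ≡ 38 (mod 70), not 32.

Neither direction holds.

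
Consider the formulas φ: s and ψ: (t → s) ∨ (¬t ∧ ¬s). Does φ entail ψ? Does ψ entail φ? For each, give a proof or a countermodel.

Not equivalent: only (⇒) holds.

(→) Assume the antecedent. If t is true, the antecedent forces (t = T, s = T), and (t → s) ∨ (¬t ∧ ¬s) holds there. If t is false, (t → s) ∨ (¬t ∧ ¬s) reduces to true regardless of the other variables. Either way (t → s) ∨ (¬t ∧ ¬s) holds.

(←) This fails. Under t = F, s = F, the left side is false but the right side is true.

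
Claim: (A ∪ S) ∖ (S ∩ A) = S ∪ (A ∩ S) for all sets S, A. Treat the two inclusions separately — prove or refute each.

Forward inclusion. This inclusion fails. Take S = ∅, A = {1}; then 1 ∈ (A ∪ S) ∖ (S ∩ A) but 1 ∉ S ∪ (A ∩ S).

Reverse inclusion. This inclusion fails. Take S = {1}, A = {1}; then 1 ∈ S ∪ (A ∩ S) but 1 ∉ (A ∪ S) ∖ (S ∩ A).

Both inclusions fail.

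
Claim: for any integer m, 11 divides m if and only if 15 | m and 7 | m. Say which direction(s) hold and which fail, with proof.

(⇒) This fails: take m = 11. Certainly 11 ∣ 11, but 15 ∤ 11.

(⇐) This fails: take m = 105. Both 15 ∣ 105 and 7 ∣ 105, yet 105 is not a multiple of 11 (since 105 = 9·11 + 6), so 11 ∤ 105.

(⇒) fails and (⇐) fails.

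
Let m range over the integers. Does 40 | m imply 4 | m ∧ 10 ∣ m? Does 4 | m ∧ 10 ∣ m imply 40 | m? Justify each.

(⇒) If 40 ∣ m, write m = 40q. Since 40 = 10·4, m = 4·(10q), so 4 ∣ m; and since 40 = 4·10, m = 10·(4q), so 10 ∣ m.

(⇐) This fails: take m = 20. Both 4 ∣ 20 and 10 ∣ 20, yet 20 is not a multiple of 40 (since 20 = 0·40 + 20), so 40 ∤ 20.

Only the forward implication holds.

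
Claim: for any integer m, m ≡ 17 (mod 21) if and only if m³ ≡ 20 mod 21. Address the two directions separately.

Only the forward implication holds.

(⟹) Suppose m ≡ 17 (mod 21). Write m = 21j + 17. Then (21j + 17)³ = 9261j³ + 22491j² + 18207j + 4913 = 21(441j³ + 1071j² + 867j + 233) + 20, so m³ ≡ 20 (mod 21).

(⟸) This fails: take m = 5. Then 5³ = 125 ≡ 20 (mod 21), yet 5 ≡ 5 (mod 21), not 17.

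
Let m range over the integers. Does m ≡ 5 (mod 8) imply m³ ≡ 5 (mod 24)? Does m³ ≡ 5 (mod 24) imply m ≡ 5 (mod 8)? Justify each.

The forward direction fails; the converse holds.

(→) This fails: take m = 13. Then 13 ≡ 5 (mod 8), but 13³ = 2197 ≡ 13 (mod 24), not 5.

(←) Conversely, the residues r modulo 24 with r³ ≡ 5 (mod 24) are exactly {5}, and each is ≡ 5 (mod 8).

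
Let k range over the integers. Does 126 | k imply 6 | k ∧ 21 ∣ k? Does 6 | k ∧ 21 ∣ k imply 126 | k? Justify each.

Not equivalent: only (⇒) holds.

(⟹) If 126 ∣ k, write k = 126q. Since 126 = 21·6, k = 6·(21q), so 6 ∣ k; and since 126 = 6·21, k = 21·(6q), so 21 ∣ k.

(⟸) This fails: take k = 42. Both 6 ∣ 42 and 21 ∣ 42, yet 42 is not a multiple of 126 (since 42 = 0·126 + 42), so 126 ∤ 42.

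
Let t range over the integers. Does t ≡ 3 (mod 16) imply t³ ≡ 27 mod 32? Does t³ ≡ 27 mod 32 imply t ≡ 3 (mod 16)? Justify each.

(←) The residues r modulo 32 with r³ ≡ 27 (mod 32) are exactly {3}, and each is ≡ 3 (mod 16).

(→) This fails: take t = 19. Then 19 ≡ 3 (mod 16), but 19³ = 6859 ≡ 11 (mod 32), not 27.

The forward direction fails; the converse holds.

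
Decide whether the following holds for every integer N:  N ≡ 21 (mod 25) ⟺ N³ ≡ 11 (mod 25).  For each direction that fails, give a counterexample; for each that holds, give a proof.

Both directions hold.

Forward direction. Suppose N ≡ 21 (mod 25). Write N = 25j + 21. Then (25j + 21)³ = 15625j³ + 39375j² + 33075j + 9261 = 25(625j³ + 1575j² + 1323j + 370) + 11, so N³ ≡ 11 (mod 25).

Converse. Suppose N³ ≡ 11 (mod 25). The only residue r in {0, …, 24} with r³ ≡ 11 (mod 25) is r = 21, so N ≡ 21 (mod 25).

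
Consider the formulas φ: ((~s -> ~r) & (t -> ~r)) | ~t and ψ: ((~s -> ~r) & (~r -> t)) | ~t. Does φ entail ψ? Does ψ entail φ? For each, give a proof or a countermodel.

Only the forward direction holds.

(⇒) Assume the antecedent. If r is true, the antecedent forces (r = T, t = F, s = F) or (r = T, t = F, s = T), and ((~s -> ~r) & (~r -> t)) | ~t holds there. If r is false, ((~s -> ~r) & (~r -> t)) | ~t reduces to true regardless of the other variables. Either way ((~s -> ~r) & (~r -> t)) | ~t holds.

(⇐) This fails. Under r = T, t = T, s = T, the left side is false but the right side is true.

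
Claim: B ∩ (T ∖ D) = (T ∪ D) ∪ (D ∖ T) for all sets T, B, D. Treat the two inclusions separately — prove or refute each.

Only the forward inclusion holds.

(⊇) This inclusion fails. Take T = {1}, B = ∅, D = ∅; then 1 ∈ (T ∪ D) ∪ (D ∖ T) but 1 ∉ B ∩ (T ∖ D).

(⊆) Let x ∈ B ∩ (T ∖ D). Then x ∈ T ∩ B and x ∉ D, from which x ∈ (T ∪ D) ∪ (D ∖ T).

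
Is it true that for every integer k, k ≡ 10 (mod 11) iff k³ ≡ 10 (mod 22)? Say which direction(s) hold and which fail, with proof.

Forward direction. This fails: take k = 21. Then 21 ≡ 10 (mod 11), but 21³ = 9261 ≡ 21 (mod 22), not 10.

Converse. The residues r modulo 22 with r³ ≡ 10 (mod 22) are exactly {10}, and each is ≡ 10 (mod 11).

(⇒) fails; (⇐) holds.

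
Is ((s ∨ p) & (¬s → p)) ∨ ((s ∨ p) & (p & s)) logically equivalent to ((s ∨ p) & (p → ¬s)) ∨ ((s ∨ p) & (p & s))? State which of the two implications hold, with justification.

Both implications hold.

(⟹) Assume the antecedent. If s is true, the consequent reduces to true regardless of the other variables. If s is false, the antecedent forces (s = F, p = T), and the consequent holds there. Either way the consequent holds.

(⟸) Assume the antecedent. If s is true, the consequent reduces to true regardless of the other variables. If s is false, the antecedent forces (s = F, p = T), and the consequent holds there. Either way the consequent holds.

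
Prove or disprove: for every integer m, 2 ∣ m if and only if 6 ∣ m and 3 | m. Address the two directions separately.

[⇐] Suppose 6 ∣ m and 3 ∣ m. Any common multiple of 6 and 3 is a multiple of their lcm; here lcm(6, 3) = 6·3/gcd(6, 3) = 18/3 = 6, so 6 ∣ m. Since 2 ∣ 6, it follows that 2 ∣ m.

[⇒] This fails: take m = 2. Certainly 2 ∣ 2, but 6 ∤ 2.

The forward direction fails; the converse holds.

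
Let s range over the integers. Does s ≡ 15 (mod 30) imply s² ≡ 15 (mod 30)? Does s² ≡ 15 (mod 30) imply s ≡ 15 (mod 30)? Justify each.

Equivalent; both directions hold.

[⇐] Suppose s² ≡ 15 (mod 30). The only residue r in {0, …, 29} with r² ≡ 15 (mod 30) is r = 15, so s ≡ 15 (mod 30).

[⇒] Suppose s ≡ 15 (mod 30). Write s = 30j + 15. Then (30j + 15)² = 900j² + 900j + 225 = 30(30j² + 30j + 7) + 15, so s² ≡ 15 (mod 30).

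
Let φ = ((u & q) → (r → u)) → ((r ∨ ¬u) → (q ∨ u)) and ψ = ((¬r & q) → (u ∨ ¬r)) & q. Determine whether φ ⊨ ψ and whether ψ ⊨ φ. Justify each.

The forward direction fails; the converse holds.

(⇒) This fails. Under u = T, r = F, q = F, the left side is true but the right side is false.

(⇐) Assume the antecedent. If u is true, the consequent reduces to true regardless of the other variables. If u is false, the antecedent forces (u = F, r = F, q = T) or (u = F, r = T, q = T), and the consequent holds there. Either way the consequent holds.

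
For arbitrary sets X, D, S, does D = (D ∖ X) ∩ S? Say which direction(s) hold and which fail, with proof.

(⊆) This inclusion fails. Take X = ∅, D = {1}, S = ∅; then 1 ∈ D but 1 ∉ (D ∖ X) ∩ S.

(⊇) Let x ∈ (D ∖ X) ∩ S. Then x ∈ D ∩ S and x ∉ X, from which x ∈ D.

(⊆) fails; (⊇) holds.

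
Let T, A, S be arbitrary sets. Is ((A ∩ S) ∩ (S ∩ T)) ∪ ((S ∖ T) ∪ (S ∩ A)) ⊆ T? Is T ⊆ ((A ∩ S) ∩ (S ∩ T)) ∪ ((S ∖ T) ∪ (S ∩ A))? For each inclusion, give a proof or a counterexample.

Forward inclusion. This inclusion fails. Take T = ∅, A = ∅, S = {1}; then 1 ∈ ((A ∩ S) ∩ (S ∩ T)) ∪ ((S ∖ T) ∪ (S ∩ A)) but 1 ∉ T.

Reverse inclusion. This inclusion fails. Take T = {1}, A = ∅, S = ∅; then 1 ∈ T but 1 ∉ ((A ∩ S) ∩ (S ∩ T)) ∪ ((S ∖ T) ∪ (S ∩ A)).

(⊆) fails and (⊇) fails.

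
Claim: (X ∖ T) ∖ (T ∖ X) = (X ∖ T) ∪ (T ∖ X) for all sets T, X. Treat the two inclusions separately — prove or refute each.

(⊆) Let x ∈ (X ∖ T) ∖ (T ∖ X). Then x ∈ X and x ∉ T, from which x ∈ (X ∖ T) ∪ (T ∖ X).

(⊇) This inclusion fails. Take T = {1}, X = ∅; then 1 ∈ (X ∖ T) ∪ (T ∖ X) but 1 ∉ (X ∖ T) ∖ (T ∖ X).

Only the forward inclusion holds.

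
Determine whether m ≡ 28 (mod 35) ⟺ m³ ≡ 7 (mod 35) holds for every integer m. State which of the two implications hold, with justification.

Both directions hold; the statement is true.

(⟹) Suppose m ≡ 28 (mod 35). Write m = 35j + 28. Then (35j + 28)³ = 42875j³ + 102900j² + 82320j + 21952 = 35(1225j³ + 2940j² + 2352j + 627) + 7, so m³ ≡ 7 (mod 35).

(⟸) Conversely, suppose m³ ≡ 7 (mod 35). The only residue r in {0, …, 34} with r³ ≡ 7 (mod 35) is r = 28, so m ≡ 28 (mod 35).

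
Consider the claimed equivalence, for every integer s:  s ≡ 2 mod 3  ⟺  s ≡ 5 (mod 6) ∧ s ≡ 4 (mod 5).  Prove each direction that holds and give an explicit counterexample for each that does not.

(⟹) This fails: s = 2 gives 2 ≡ 2 (mod 3) but 2 ≡ 2 (mod 6), so the conjunction on the right does not hold.

(⟸) Conversely, if s ≡ 5 (mod 6) and s ≡ 4 (mod 5), then by the Chinese remainder theorem s ≡ 29 (mod 30). Since 29 ≡ 2 (mod 3) and 3 ∣ 30, we get s ≡ 2 (mod 3).

(⇒) fails; (⇐) holds.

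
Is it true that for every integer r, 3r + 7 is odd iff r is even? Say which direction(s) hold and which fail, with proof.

(→) Suppose 3r + 7 is odd. Since 3 is odd, 3r and r have the same parity, so 3r + 7 ≡ r + 7 (mod 2). As 7 is odd, 3r + 7 is odd exactly when r is even. Thus r is even.

(←) Conversely, suppose r is even; write r = 2j. Then 3r + 7 = 3·(2j) + 7 = 2·3j + 7, which is odd.

The biconditional holds.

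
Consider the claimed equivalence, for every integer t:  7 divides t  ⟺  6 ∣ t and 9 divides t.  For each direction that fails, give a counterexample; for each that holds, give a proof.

(⇒) fails and (⇐) fails.

[⇒] This fails: take t = 7. Certainly 7 ∣ 7, but 6 ∤ 7.

[⇐] This fails: take t = 18. Both 6 ∣ 18 and 9 ∣ 18, yet 18 is not a multiple of 7 (since 18 = 2·7 + 4), so 7 ∤ 18.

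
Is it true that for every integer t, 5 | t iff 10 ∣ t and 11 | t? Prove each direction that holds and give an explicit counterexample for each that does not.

Not equivalent: only (⇐) holds.

(⟹) This fails: take t = 5. Certainly 5 ∣ 5, but 10 ∤ 5.

(⟸) Suppose 10 ∣ t and 11 ∣ t. Any common multiple of 10 and 11 is a multiple of their lcm; here gcd(10, 11) = 1, so lcm(10, 11) = 10·11 = 110, so 110 ∣ t. Since 5 ∣ 110, it follows that 5 ∣ t.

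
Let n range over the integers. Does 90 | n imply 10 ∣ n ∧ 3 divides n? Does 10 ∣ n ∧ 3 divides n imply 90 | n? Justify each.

Not equivalent: only (⇒) holds.

(⇒) If 90 ∣ n, write n = 90q. Since 90 = 9·10, n = 10·(9q), so 10 ∣ n; and since 90 = 30·3, n = 3·(30q), so 3 ∣ n.

(⇐) This fails: take n = 30. Both 10 ∣ 30 and 3 ∣ 30, yet 30 is not a multiple of 90 (since 30 = 0·90 + 30), so 90 ∤ 30.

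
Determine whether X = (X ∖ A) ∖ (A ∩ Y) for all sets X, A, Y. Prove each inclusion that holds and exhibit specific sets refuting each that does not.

(⊆) This inclusion fails. Take X = {1}, A = {1}, Y = ∅; then 1 ∈ X but 1 ∉ (X ∖ A) ∖ (A ∩ Y).

(⊇) Let x ∈ (X ∖ A) ∖ (A ∩ Y). Then either x ∈ X and x ∉ A, Y; or x ∈ X ∩ Y and x ∉ A. In each case x ∈ X, so (X ∖ A) ∖ (A ∩ Y) ⊆ X.

The sets are not equal: only the reverse inclusion holds.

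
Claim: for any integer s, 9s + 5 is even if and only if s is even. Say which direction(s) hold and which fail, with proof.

Neither direction holds.

[⇒] This fails: s = 3 gives 9s + 5 = 32, which is even, but 3 is odd, not even.

[⇐] This also fails: s = 4 is even, but 9s + 5 = 41 is odd, not even.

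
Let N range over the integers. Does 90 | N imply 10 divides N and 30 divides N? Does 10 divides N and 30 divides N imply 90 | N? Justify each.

Only the forward direction holds.

(⟹) If 90 ∣ N, write N = 90q. Since 90 = 9·10, N = 10·(9q), so 10 ∣ N; and since 90 = 3·30, N = 30·(3q), so 30 ∣ N.

(⟸) This fails: take N = 30. Both 10 ∣ 30 and 30 ∣ 30, yet 30 is not a multiple of 90 (since 30 = 0·90 + 30), so 90 ∤ 30.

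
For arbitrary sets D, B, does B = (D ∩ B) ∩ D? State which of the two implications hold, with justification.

The sets are not equal: only the reverse inclusion holds.

Forward inclusion. This inclusion fails. Take D = ∅, B = {1}; then 1 ∈ B but 1 ∉ (D ∩ B) ∩ D.

Reverse inclusion. Let x ∈ (D ∩ B) ∩ D. Then x ∈ D ∩ B, from which x ∈ B.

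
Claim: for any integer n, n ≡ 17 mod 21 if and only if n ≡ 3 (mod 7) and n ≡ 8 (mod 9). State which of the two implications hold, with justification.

(⇒) This fails: n = 59 gives 59 ≡ 17 (mod 21) but 59 ≡ 5 (mod 9), so the conjunction on the right does not hold.

(⇐) Conversely, if n ≡ 3 (mod 7) and n ≡ 8 (mod 9), then by the Chinese remainder theorem n ≡ 17 (mod 63). Since 17 ≡ 17 (mod 21) and 21 ∣ 63, we get n ≡ 17 (mod 21).

Not equivalent: only (⇐) holds.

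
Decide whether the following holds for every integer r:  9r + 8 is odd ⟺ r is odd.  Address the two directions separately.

[⇒] Suppose 9r + 8 is odd. Since 9 is odd, 9r and r have the same parity, so 9r + 8 ≡ r + 8 (mod 2). As 8 is even, 9r + 8 is odd exactly when r is odd. Thus r is odd.

[⇐] Conversely, suppose r is odd; write r = 2j + 1. Then 9r + 8 = 9·(2j + 1) + 8 = 2·9j + 17, which is odd.

Both directions hold.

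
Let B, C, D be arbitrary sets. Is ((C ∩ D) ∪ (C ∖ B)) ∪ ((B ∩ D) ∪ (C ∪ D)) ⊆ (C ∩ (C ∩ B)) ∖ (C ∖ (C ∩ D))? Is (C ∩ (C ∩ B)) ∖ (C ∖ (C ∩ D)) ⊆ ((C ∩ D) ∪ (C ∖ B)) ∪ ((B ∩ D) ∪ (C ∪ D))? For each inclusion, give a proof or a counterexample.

(⊆) fails; (⊇) holds.

(⟹) This inclusion fails. Take B = ∅, C = {1}, D = ∅; then 1 ∈ ((C ∩ D) ∪ (C ∖ B)) ∪ ((B ∩ D) ∪ (C ∪ D)) but 1 ∉ (C ∩ (C ∩ B)) ∖ (C ∖ (C ∩ D)).

(⟸) Let x ∈ (C ∩ (C ∩ B)) ∖ (C ∖ (C ∩ D)). Then x ∈ B ∩ C ∩ D, from which x ∈ ((C ∩ D) ∪ (C ∖ B)) ∪ ((B ∩ D) ∪ (C ∪ D)).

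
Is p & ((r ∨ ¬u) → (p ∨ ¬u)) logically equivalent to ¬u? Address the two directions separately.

(⇒) fails and (⇐) fails.

[⇒] This fails. Under u = T, r = F, p = T, the left side is true but the right side is false.

[⇐] This fails. Under u = F, r = F, p = F, the left side is false but the right side is true.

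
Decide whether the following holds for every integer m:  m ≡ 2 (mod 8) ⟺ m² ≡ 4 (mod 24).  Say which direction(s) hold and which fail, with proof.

(⇒) fails and (⇐) fails.

[⇒] This fails: take m = 18. Then 18 ≡ 2 (mod 8), but 18² = 324 ≡ 12 (mod 24), not 4.

[⇐] This fails: take m = 14. Then 14² = 196 ≡ 4 (mod 24), yet 14 ≡ 6 (mod 8), not 2.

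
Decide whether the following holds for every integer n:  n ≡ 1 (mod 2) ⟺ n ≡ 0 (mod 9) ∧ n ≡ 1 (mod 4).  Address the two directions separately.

(⇐) If n ≡ 0 (mod 9) and n ≡ 1 (mod 4), then by the Chinese remainder theorem n ≡ 9 (mod 36). Since 9 ≡ 1 (mod 2) and 2 ∣ 36, we get n ≡ 1 (mod 2).

(⇒) This fails: n = 1 gives 1 ≡ 1 (mod 2) but 1 ≡ 1 (mod 9), so the conjunction on the right does not hold.

The forward direction fails; the converse holds.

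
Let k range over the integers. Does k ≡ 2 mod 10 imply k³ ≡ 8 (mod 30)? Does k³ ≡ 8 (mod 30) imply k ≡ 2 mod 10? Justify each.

Not equivalent: only (⇐) holds.

(⟸) The residues r modulo 30 with r³ ≡ 8 (mod 30) are exactly {2}, and each is ≡ 2 (mod 10).

(⟹) This fails: take k = 12. Then 12 ≡ 2 (mod 10), but 12³ = 1728 ≡ 18 (mod 30), not 8.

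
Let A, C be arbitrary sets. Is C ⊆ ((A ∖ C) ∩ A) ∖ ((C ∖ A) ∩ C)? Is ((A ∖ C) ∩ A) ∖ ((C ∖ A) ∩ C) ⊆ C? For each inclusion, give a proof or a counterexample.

(⊆) fails and (⊇) fails.

(⟹) This inclusion fails. Take A = ∅, C = {1}; then 1 ∈ C but 1 ∉ ((A ∖ C) ∩ A) ∖ ((C ∖ A) ∩ C).

(⟸) This inclusion fails. Take A = {1}, C = ∅; then 1 ∈ ((A ∖ C) ∩ A) ∖ ((C ∖ A) ∩ C) but 1 ∉ C.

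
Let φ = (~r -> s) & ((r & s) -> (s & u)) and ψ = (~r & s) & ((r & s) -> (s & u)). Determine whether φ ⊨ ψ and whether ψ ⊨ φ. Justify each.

(→) This fails. Under r = T, u = F, s = F, the left side is true but the right side is false.

(←) Assume the antecedent. If r is true, the antecedent cannot hold. If r is false, the antecedent forces (r = F, u = F, s = T) or (r = F, u = T, s = T), and the consequent holds there. Either way the consequent holds.

Only the converse holds.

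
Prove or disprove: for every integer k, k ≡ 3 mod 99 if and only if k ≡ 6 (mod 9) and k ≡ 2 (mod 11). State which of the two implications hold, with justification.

Neither implication holds.

[⇒] This fails: k = 3 gives 3 ≡ 3 (mod 99) but 3 ≡ 3 (mod 9), so the conjunction on the right does not hold.

[⇐] This fails: k = 24 satisfies both congruences on the right (24 ≡ 6 mod 9 and 24 ≡ 2 mod 11) yet 24 ≡ 24 (mod 99), not 3.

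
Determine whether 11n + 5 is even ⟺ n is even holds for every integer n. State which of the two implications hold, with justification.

[⇒] This fails: n = 7 gives 11n + 5 = 82, which is even, but 7 is odd, not even.

[⇐] This also fails: n = 4 is even, but 11n + 5 = 49 is odd, not even.

Neither direction holds.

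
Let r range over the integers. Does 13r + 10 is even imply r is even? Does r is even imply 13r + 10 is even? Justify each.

Equivalent; both directions hold.

(→) Suppose 13r + 10 is even. Since 13 is odd, 13r and r have the same parity, so 13r + 10 ≡ r + 10 (mod 2). As 10 is even, 13r + 10 is even exactly when r is even. Thus r is even.

(←) Conversely, suppose r is even; write r = 2j. Then 13r + 10 = 13·(2j) + 10 = 2·13j + 10, which is even.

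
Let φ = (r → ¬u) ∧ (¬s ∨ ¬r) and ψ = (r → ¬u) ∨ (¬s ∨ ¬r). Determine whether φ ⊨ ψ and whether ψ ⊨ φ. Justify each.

Forward direction. Assume the antecedent. If s is true, the antecedent forces (s = T, r = F, u = F) or (s = T, r = F, u = T), and (r → ¬u) ∨ (¬s ∨ ¬r) holds there. If s is false, (r → ¬u) ∨ (¬s ∨ ¬r) reduces to true regardless of the other variables. Either way (r → ¬u) ∨ (¬s ∨ ¬r) holds.

Converse. This fails. Under s = T, r = T, u = F, the left side is false but the right side is true.

Only the forward implication holds.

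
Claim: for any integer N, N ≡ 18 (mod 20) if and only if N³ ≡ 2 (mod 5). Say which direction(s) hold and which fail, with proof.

(⟹) Suppose N ≡ 18 (mod 20). Then N³ ≡ 18³ = 5832 (mod 20), and since 5 ∣ 20, also N³ ≡ 2 (mod 5).

(⟸) This fails: take N = 3. Then 3³ = 27 ≡ 2 (mod 5), yet 3 ≡ 3 (mod 20), not 18.

Only the forward implication holds.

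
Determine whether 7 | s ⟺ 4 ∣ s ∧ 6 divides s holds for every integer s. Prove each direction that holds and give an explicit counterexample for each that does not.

(⇒) This fails: take s = 7. Certainly 7 ∣ 7, but 4 ∤ 7.

(⇐) This fails: take s = 12. Both 4 ∣ 12 and 6 ∣ 12, yet 12 is not a multiple of 7 (since 12 = 1·7 + 5), so 7 ∤ 12.

Neither direction holds.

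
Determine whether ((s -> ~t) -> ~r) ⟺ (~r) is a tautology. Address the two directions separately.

(⟹) This fails. Under r = T, s = T, t = T, the left side is true but the right side is false.

(⟸) Assume the antecedent. If r is true, the antecedent cannot hold. If r is false, (s -> ~t) -> ~r reduces to true regardless of the other variables. Either way (s -> ~t) -> ~r holds.

Only the converse holds.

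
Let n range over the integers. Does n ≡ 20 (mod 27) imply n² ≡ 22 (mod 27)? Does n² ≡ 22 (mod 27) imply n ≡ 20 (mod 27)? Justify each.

Forward direction. Suppose n ≡ 20 (mod 27). Write n = 27j + 20. Then (27j + 20)² = 729j² + 1080j + 400 = 27(27j² + 40j + 14) + 22, so n² ≡ 22 (mod 27).

Converse. This fails: take n = 7. Then 7² = 49 ≡ 22 (mod 27), yet 7 ≡ 7 (mod 27), not 20.

Only the forward direction holds.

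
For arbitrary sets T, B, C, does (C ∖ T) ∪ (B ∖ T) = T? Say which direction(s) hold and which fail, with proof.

Forward inclusion. This inclusion fails. Take T = ∅, B = {1}, C = ∅; then 1 ∈ (C ∖ T) ∪ (B ∖ T) but 1 ∉ T.

Reverse inclusion. This inclusion fails. Take T = {1}, B = ∅, C = ∅; then 1 ∈ T but 1 ∉ (C ∖ T) ∪ (B ∖ T).

Both inclusions fail.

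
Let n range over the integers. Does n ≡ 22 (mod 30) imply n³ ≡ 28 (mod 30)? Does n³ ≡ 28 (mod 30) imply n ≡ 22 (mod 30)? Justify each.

Converse. Suppose n³ ≡ 28 (mod 30). The only residue r in {0, …, 29} with r³ ≡ 28 (mod 30) is r = 22, so n ≡ 22 (mod 30).

Forward direction. Suppose n ≡ 22 (mod 30). Write n = 30j + 22. Then (30j + 22)³ = 27000j³ + 59400j² + 43560j + 10648 = 30(900j³ + 1980j² + 1452j + 354) + 28, so n³ ≡ 28 (mod 30).

The biconditional holds.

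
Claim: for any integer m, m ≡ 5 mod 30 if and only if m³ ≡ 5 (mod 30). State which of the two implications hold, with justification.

The biconditional holds.

(⇒) Suppose m ≡ 5 mod 30. Write m = 30j + 5. Then (30j + 5)³ = 27000j³ + 13500j² + 2250j + 125 = 30(900j³ + 450j² + 75j + 4) + 5, so m³ ≡ 5 (mod 30).

(⇐) Conversely, suppose m³ ≡ 5 (mod 30). The only residue r in {0, …, 29} with r³ ≡ 5 (mod 30) is r = 5, so m ≡ 5 (mod 30).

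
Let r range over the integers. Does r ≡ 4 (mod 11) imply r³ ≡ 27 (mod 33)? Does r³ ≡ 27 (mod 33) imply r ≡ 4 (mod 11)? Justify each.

Both directions fail.

(→) This fails: take r = 4. Then 4 ≡ 4 (mod 11), but 4³ = 64 ≡ 31 (mod 33), not 27.

(←) This fails: take r = 3. Then 3³ = 27 ≡ 27 (mod 33), yet 3 ≡ 3 (mod 11), not 4.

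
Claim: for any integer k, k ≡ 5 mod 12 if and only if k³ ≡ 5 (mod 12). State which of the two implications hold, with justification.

(⇒) Suppose k ≡ 5 mod 12. Write k = 12j + 5. Then (12j + 5)³ = 1728j³ + 2160j² + 900j + 125 = 12(144j³ + 180j² + 75j + 10) + 5, so k³ ≡ 5 (mod 12).

(⇐) Conversely, suppose k³ ≡ 5 (mod 12). The only residue r in {0, …, 11} with r³ ≡ 5 (mod 12) is r = 5, so k ≡ 5 (mod 12).

Equivalent; both directions hold.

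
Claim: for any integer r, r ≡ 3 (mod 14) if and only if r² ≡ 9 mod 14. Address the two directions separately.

Only the forward direction holds.

[⇒] Suppose r ≡ 3 (mod 14). Write r = 14j + 3. Then (14j + 3)² = 196j² + 84j + 9 = 14(14j² + 6j) + 9, so r² ≡ 9 (mod 14).

[⇐] This fails: take r = 11. Then 11² = 121 ≡ 9 (mod 14), yet 11 ≡ 11 (mod 14), not 3.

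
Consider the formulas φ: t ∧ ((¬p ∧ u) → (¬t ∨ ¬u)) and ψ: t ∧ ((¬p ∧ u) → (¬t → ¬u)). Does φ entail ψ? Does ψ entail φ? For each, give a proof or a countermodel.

(⇒) holds; (⇐) fails.

[⇐] This fails. Under u = T, p = F, t = T, the left side is false but the right side is true.

[⇒] Assume the antecedent. If u is true, the antecedent forces (u = T, p = T, t = T), and t ∧ ((¬p ∧ u) → (¬t → ¬u)) holds there. If u is false, the antecedent forces (u = F, p = F, t = T) or (u = F, p = T, t = T), and t ∧ ((¬p ∧ u) → (¬t → ¬u)) holds there. Either way t ∧ ((¬p ∧ u) → (¬t → ¬u)) holds.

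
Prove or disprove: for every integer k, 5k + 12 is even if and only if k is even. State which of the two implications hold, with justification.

(⇒) Suppose 5k + 12 is even. Since 5 is odd, 5k and k have the same parity, so 5k + 12 ≡ k + 12 (mod 2). As 12 is even, 5k + 12 is even exactly when k is even. Thus k is even.

(⇐) Conversely, suppose k is even; write k = 2j. Then 5k + 12 = 5·(2j) + 12 = 2·5j + 12, which is even.

Both directions hold; the statement is true.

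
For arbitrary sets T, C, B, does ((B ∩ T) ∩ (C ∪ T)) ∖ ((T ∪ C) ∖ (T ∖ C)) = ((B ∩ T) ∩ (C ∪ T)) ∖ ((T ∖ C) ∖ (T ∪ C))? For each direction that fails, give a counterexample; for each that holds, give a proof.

Forward inclusion. Let x ∈ ((B ∩ T) ∩ (C ∪ T)) ∖ ((T ∪ C) ∖ (T ∖ C)). Then x ∈ T ∩ B and x ∉ C, from which x ∈ ((B ∩ T) ∩ (C ∪ T)) ∖ ((T ∖ C) ∖ (T ∪ C)).

Reverse inclusion. This inclusion fails. Take T = {1}, C = {1}, B = {1}; then 1 ∈ ((B ∩ T) ∩ (C ∪ T)) ∖ ((T ∖ C) ∖ (T ∪ C)) but 1 ∉ ((B ∩ T) ∩ (C ∪ T)) ∖ ((T ∪ C) ∖ (T ∖ C)).

(⊆) holds; (⊇) fails.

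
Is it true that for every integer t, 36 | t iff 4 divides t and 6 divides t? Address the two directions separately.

[⇒] If 36 ∣ t, write t = 36q. Since 36 = 9·4, t = 4·(9q), so 4 ∣ t; and since 36 = 6·6, t = 6·(6q), so 6 ∣ t.

[⇐] This fails: take t = 12. Both 4 ∣ 12 and 6 ∣ 12, yet 12 is not a multiple of 36 (since 12 = 0·36 + 12), so 36 ∤ 12.

Only the forward implication holds.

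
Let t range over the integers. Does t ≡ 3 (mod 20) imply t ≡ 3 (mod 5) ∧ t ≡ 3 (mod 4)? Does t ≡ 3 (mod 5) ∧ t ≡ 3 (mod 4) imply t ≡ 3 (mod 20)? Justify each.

Equivalent; both directions hold.

(⇒) Suppose t ≡ 3 (mod 20); write t = 20j + 3. Since 5 ∣ 20, reducing mod 5 gives t ≡ 3 (mod 5); since 4 ∣ 20, reducing mod 4 gives t ≡ 3 (mod 4).

(⇐) Conversely, if t ≡ 3 (mod 5) and t ≡ 3 (mod 4), then by the Chinese remainder theorem t ≡ 3 (mod 20). This is exactly t ≡ 3 (mod 20).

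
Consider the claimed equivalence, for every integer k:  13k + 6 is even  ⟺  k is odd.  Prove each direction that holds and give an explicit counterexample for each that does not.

(⇒) fails and (⇐) fails.

Forward direction. This fails: k = 2 gives 13k + 6 = 32, which is even, but 2 is even, not odd.

Converse. This also fails: k = 5 is odd, but 13k + 6 = 71 is odd, not even.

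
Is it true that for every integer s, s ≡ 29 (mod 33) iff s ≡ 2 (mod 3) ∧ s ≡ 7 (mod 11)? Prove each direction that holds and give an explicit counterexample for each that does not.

[⇒] Suppose s ≡ 29 (mod 33); write s = 33j + 29. Since 3 ∣ 33, reducing mod 3 gives s ≡ 29 ≡ 2 (mod 3); since 11 ∣ 33, reducing mod 11 gives s ≡ 29 ≡ 7 (mod 11).

[⇐] Conversely, if s ≡ 2 (mod 3) and s ≡ 7 (mod 11), then by the Chinese remainder theorem s ≡ 29 (mod 33). This is exactly s ≡ 29 (mod 33).

Both implications hold.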